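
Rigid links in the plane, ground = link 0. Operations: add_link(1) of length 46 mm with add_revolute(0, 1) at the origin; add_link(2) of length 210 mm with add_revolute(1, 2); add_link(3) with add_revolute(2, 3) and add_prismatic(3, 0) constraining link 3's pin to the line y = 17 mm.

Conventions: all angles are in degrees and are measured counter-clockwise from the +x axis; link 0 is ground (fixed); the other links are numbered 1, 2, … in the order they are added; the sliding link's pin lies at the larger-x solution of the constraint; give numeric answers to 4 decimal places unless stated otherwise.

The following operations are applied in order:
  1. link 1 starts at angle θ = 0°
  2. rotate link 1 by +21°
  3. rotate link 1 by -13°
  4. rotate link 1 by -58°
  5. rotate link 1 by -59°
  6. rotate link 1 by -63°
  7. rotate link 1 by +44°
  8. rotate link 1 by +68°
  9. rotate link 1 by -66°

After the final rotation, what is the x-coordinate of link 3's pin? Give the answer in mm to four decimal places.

geometry: r = 46 mm, L = 210 mm, e = 17 mm; θ starts at 0°
rotate link 1 by +21°: θ ← 0° +21° = 21°
rotate link 1 by -13°: θ ← 21° -13° = 8°
rotate link 1 by -58°: θ ← 8° -58° = -50°
rotate link 1 by -59°: θ ← -50° -59° = -109°
rotate link 1 by -63°: θ ← -109° -63° = -172°
rotate link 1 by +44°: θ ← -172° +44° = -128°
rotate link 1 by +68°: θ ← -128° +68° = -60°
rotate link 1 by -66°: θ ← -60° -66° = -126°
crank pin P = (r cos θ, r sin θ) = (-27.038122, -37.214782)
h = r sin θ − e = -37.214782 − 17 = -54.214782
x = r cos θ + √(L² − h²) = -27.038122 + 202.881141 = 175.843020

175.8430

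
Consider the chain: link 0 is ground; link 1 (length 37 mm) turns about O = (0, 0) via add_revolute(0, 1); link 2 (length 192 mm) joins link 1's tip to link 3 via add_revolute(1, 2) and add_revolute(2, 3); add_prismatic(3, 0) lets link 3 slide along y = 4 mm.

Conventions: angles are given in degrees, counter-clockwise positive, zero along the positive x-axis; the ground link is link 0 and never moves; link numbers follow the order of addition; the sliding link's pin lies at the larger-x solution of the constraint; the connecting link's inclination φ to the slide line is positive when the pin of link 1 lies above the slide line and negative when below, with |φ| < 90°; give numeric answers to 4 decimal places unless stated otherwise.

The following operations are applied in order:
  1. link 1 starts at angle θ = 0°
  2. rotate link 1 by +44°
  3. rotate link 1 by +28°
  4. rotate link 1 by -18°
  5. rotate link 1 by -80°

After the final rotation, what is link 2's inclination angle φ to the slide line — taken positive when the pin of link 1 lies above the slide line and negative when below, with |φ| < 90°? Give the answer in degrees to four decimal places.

geometry: r = 37 mm, L = 192 mm, e = 4 mm; θ starts at 0°
rotate link 1 by +44°: θ ← 0° +44° = 44°
rotate link 1 by +28°: θ ← 44° +28° = 72°
rotate link 1 by -18°: θ ← 72° -18° = 54°
rotate link 1 by -80°: θ ← 54° -80° = -26°
h = r sin θ − e = -16.219732 − 4 = -20.219732
sin φ = h / L = -20.219732 / 192 = -0.10531111
φ = arcsin(-0.10531111) = -6.045091°

-6.0451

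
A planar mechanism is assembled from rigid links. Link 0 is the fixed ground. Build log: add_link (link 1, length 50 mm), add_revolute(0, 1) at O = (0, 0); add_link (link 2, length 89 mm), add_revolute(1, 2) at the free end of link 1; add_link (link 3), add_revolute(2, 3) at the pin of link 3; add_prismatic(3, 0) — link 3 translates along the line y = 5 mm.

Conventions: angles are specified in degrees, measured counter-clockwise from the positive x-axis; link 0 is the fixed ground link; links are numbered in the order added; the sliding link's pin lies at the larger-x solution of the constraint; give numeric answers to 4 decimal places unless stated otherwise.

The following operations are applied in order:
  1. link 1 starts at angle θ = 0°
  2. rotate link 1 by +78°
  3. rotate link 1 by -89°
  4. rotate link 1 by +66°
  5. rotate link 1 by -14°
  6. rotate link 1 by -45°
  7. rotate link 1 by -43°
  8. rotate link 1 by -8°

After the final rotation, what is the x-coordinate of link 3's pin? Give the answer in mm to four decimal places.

geometry: r = 50 mm, L = 89 mm, e = 5 mm; θ starts at 0°
rotate link 1 by +78°: θ ← 0° +78° = 78°
rotate link 1 by -89°: θ ← 78° -89° = -11°
rotate link 1 by +66°: θ ← -11° +66° = 55°
rotate link 1 by -14°: θ ← 55° -14° = 41°
rotate link 1 by -45°: θ ← 41° -45° = -4°
rotate link 1 by -43°: θ ← -4° -43° = -47°
rotate link 1 by -8°: θ ← -47° -8° = -55°
crank pin P = (r cos θ, r sin θ) = (28.678822, -40.957602)
h = r sin θ − e = -40.957602 − 5 = -45.957602
x = r cos θ + √(L² − h²) = 28.678822 + 76.216132 = 104.894954

104.8950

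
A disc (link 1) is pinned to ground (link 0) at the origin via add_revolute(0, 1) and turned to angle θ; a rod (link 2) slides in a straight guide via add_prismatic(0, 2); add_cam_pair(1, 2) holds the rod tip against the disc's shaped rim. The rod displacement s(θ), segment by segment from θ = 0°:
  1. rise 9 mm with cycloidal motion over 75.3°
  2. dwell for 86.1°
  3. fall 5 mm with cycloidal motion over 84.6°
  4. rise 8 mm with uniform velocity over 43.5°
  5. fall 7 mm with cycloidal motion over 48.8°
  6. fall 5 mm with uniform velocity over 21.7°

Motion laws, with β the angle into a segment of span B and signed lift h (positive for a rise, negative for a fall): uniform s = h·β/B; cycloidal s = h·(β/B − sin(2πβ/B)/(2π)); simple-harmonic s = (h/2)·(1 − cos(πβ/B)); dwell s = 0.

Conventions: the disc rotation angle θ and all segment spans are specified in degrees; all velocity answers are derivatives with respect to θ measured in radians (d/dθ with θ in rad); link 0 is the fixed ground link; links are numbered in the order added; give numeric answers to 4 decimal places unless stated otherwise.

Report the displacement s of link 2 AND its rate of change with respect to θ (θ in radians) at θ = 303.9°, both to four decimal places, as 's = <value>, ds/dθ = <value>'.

segment 1 (0° to 75.3°, cycloidal, h = 9) is passed completely: s = 0.0000 + (9) = 9.0000
segment 2 (75.3° to 161.4°, dwell): s unchanged at 9.0000
segment 3 (161.4° to 246°, cycloidal, h = -5) is passed completely: s = 9.0000 + (-5) = 4.0000
segment 4 (246° to 289.5°, uniform, h = 8) is passed completely: s = 4.0000 + (8) = 12.0000
θ = 303.9° falls in segment 5 (289.5° to 338.3°, cycloidal, h = -7): β = 303.9 − 289.5 = 14.4°, B = 48.8°; Δs = -7·(0.2951 − sin(2π·0.2951)/(2π)) = -0.9959; s = 12.0000 − 0.9959 = 11.0041
velocity in seg [289.5°–338.3°] (cycloidal), θ in radians: β = 14.4° = 0.2513 rad, B = 48.8° = 0.8517 rad; ds/dθ = (h/B)(1 − cos(2πβ/B)) = ((-7)/0.8517)(1 − cos(2π·0.2951)) = -10.515653 mm/rad

s = 11.0041, ds/dθ = -10.5157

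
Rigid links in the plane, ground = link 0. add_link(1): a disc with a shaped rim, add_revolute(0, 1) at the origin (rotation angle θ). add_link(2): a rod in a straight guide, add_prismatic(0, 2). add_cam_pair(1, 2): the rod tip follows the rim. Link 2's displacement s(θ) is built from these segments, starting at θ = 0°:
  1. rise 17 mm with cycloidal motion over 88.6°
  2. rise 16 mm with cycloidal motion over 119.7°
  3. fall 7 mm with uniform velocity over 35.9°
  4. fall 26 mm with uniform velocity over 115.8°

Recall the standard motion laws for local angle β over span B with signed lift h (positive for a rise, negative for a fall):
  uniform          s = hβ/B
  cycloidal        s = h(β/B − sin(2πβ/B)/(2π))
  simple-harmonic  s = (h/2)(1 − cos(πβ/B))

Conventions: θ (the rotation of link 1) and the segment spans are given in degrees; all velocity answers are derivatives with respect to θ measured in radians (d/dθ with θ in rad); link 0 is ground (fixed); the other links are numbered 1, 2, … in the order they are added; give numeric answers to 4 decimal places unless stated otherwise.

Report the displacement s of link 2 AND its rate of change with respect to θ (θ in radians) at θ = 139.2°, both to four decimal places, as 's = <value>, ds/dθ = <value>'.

segment 1 (0° to 88.6°, cycloidal, h = 17) is passed completely: s = 0.0000 + (17) = 17.0000
θ = 139.2° falls in segment 2 (88.6° to 208.3°, cycloidal, h = 16): β = 139.2 − 88.6 = 50.6°, B = 119.7°; Δs = 16·(0.4227 − sin(2π·0.4227)/(2π)) = 5.5752; s = 17.0000 + 5.5752 = 22.5752
velocity in seg [88.6°–208.3°] (cycloidal), θ in radians: β = 50.6° = 0.8831 rad, B = 119.7° = 2.0892 rad; ds/dθ = (h/B)(1 − cos(2πβ/B)) = (16/2.0892)(1 − cos(2π·0.4227)) = 14.432002 mm/rad

s = 22.5752, ds/dθ = 14.4320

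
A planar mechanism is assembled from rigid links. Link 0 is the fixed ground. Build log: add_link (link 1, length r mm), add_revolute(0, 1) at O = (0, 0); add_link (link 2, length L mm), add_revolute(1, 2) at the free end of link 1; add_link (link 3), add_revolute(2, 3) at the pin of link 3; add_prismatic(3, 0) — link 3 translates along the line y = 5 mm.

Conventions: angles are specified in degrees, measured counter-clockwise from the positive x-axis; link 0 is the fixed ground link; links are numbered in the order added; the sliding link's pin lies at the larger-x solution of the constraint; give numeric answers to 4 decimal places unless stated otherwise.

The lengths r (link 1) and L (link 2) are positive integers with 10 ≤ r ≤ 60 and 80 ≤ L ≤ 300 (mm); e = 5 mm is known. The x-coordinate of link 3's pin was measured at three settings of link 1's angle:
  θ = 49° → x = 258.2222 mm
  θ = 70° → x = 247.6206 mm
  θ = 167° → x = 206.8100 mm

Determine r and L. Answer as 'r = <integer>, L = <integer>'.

constraint per measurement: (x − r cos θ)² + (r sin θ − e)² = L²
subtracting the θ₁ and θ₂ equations cancels the r² and L² terms:
r = (x₁² − x₂²) / (2[(x₁cos θ₁ + e sin θ₁) − (x₂cos θ₂ + e sin θ₂)]) = 32.0000 → r = 32
L² = (x₁ − r cos θ₁)² + (r sin θ₁ − e)² = 56644.0211 → L = 238.0000 → L = 238
check at θ₃=167°: x = 206.8100 (printed 206.8100) ✓

r = 32, L = 238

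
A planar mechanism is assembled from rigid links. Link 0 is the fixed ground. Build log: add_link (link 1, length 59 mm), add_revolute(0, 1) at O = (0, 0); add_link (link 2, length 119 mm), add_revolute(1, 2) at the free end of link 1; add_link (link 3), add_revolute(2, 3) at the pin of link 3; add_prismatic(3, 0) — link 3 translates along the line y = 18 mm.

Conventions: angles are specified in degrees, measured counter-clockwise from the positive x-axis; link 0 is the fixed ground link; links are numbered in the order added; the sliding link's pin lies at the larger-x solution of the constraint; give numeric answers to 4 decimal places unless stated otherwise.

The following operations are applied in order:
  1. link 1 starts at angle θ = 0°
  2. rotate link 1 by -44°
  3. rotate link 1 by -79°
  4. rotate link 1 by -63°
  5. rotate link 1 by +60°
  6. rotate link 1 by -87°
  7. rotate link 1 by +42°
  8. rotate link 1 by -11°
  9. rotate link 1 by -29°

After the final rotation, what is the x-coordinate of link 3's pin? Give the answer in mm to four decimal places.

geometry: r = 59 mm, L = 119 mm, e = 18 mm; θ starts at 0°
rotate link 1 by -44°: θ ← 0° -44° = -44°
rotate link 1 by -79°: θ ← -44° -79° = -123°
rotate link 1 by -63°: θ ← -123° -63° = -186°
rotate link 1 by +60°: θ ← -186° +60° = -126°
rotate link 1 by -87°: θ ← -126° -87° = -213°
rotate link 1 by +42°: θ ← -213° +42° = -171°
rotate link 1 by -11°: θ ← -171° -11° = -182°
rotate link 1 by -29°: θ ← -182° -29° = -211°
crank pin P = (r cos θ, r sin θ) = (-50.572871, 30.387246)
h = r sin θ − e = 30.387246 − 18 = 12.387246
x = r cos θ + √(L² − h²) = -50.572871 + 118.353522 = 67.780651

67.7807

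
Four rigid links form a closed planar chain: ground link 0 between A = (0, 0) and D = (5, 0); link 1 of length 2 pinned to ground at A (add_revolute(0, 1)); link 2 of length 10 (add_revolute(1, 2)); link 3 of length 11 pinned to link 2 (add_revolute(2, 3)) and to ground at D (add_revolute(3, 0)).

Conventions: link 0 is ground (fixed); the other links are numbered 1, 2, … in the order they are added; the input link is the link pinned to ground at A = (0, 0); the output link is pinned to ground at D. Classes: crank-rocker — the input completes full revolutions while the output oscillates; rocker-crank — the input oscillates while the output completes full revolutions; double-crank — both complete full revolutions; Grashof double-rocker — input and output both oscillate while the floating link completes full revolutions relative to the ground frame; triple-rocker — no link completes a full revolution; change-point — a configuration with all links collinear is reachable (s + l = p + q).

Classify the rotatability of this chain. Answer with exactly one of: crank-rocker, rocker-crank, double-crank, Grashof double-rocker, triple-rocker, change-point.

lengths: ground=5, input=2, coupler=10, output=11
sorted: s=2 (shortest), l=11 (longest), p+q=15
s + l = 13 vs p + q = 15
s + l < p + q (Grashof) with shortest = input link → crank-rocker

crank-rocker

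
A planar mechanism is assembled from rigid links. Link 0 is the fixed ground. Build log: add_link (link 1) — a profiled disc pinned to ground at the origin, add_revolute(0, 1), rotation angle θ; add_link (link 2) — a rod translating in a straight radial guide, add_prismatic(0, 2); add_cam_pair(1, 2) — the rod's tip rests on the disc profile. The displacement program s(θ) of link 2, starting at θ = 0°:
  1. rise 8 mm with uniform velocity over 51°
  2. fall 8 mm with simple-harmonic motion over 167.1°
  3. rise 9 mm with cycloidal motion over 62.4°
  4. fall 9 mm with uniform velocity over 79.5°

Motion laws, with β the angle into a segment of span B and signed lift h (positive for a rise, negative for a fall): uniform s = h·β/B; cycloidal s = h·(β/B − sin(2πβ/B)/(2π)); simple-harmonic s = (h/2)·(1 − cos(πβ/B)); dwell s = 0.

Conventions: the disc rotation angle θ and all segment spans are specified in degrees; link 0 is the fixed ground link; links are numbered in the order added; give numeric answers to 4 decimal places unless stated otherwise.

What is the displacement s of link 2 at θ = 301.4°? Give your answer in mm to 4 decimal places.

seg 1 [0°–51°] uniform, h=8: full span → s += 8 → s = 8.0000
seg 2 [51°–218.1°] simple-harmonic, h=-8: full span → s += -8 → s = 0.0000
seg 3 [218.1°–280.5°] cycloidal, h=9: full span → s += 9 → s = 9.0000
seg 4 [280.5°–360°] uniform, h=-9: θ=301.4° here. β=20.9, B=79.5. -9·20.9/79.5 = -2.3660 → s = 6.6340

6.6340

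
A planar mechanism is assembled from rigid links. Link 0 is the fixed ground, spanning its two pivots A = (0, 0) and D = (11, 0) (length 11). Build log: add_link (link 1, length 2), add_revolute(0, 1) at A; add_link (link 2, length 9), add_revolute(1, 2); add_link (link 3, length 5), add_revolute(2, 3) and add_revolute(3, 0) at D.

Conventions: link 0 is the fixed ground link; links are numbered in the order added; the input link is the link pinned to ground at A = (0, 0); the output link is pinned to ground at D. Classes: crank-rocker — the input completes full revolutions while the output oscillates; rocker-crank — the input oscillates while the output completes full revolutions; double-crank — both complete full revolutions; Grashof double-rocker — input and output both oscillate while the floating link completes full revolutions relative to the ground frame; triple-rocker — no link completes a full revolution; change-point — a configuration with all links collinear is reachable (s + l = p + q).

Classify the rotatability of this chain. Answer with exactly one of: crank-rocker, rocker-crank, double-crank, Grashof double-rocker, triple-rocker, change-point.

lengths: ground=11, input=2, coupler=9, output=5
sorted: s=2 (shortest), l=11 (longest), p+q=14
s + l = 13 vs p + q = 14
s + l < p + q (Grashof) with shortest = input link → crank-rocker

crank-rocker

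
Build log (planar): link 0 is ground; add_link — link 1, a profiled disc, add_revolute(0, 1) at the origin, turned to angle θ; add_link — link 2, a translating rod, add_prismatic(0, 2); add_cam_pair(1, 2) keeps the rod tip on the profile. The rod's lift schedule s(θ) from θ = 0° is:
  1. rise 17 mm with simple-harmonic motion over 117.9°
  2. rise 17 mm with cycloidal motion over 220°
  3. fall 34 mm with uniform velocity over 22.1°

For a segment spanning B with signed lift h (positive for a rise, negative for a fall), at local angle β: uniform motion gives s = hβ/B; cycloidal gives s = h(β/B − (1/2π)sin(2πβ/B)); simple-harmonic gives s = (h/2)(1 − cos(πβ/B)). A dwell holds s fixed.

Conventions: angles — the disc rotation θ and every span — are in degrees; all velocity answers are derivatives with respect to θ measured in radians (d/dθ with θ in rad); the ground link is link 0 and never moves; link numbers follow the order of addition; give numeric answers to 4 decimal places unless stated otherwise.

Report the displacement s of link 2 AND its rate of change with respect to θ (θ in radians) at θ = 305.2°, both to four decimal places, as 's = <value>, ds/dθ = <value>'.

seg 1 [0°–117.9°] simple-harmonic, h=17: full span → s += 17 → s = 17.0000
seg 2 [117.9°–337.9°] cycloidal, h=17: θ=305.2° here. β=187.3, B=220. 17·(0.8514 − sin(2π·0.8514)/(2π)) = 16.6484 → s = 33.6484
velocity in seg [117.9°–337.9°] (cycloidal), θ in radians: β = 187.3° = 3.2690 rad, B = 220° = 3.8397 rad; ds/dθ = (h/B)(1 − cos(2πβ/B)) = (17/3.8397)(1 − cos(2π·0.8514)) = 1.794447 mm/rad

s = 33.6484, ds/dθ = 1.7944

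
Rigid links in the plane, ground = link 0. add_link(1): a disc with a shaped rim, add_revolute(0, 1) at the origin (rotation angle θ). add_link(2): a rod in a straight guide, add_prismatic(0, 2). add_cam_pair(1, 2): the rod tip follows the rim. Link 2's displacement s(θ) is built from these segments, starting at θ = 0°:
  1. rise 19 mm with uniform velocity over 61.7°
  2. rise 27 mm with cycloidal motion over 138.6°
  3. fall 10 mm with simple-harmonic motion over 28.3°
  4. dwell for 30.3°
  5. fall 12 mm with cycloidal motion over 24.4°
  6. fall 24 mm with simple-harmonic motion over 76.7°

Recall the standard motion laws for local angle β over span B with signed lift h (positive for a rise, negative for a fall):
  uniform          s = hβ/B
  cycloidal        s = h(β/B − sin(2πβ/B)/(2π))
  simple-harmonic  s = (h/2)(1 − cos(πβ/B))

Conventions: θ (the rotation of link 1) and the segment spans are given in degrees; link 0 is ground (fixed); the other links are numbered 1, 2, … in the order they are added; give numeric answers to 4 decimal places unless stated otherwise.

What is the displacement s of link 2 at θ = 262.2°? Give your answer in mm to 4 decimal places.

segment 1 (0° to 61.7°, uniform, h = 19) is passed completely: s = 0.0000 + (19) = 19.0000
segment 2 (61.7° to 200.3°, cycloidal, h = 27) is passed completely: s = 19.0000 + (27) = 46.0000
segment 3 (200.3° to 228.6°, simple-harmonic, h = -10) is passed completely: s = 46.0000 + (-10) = 36.0000
segment 4 (228.6° to 258.9°, dwell): s unchanged at 36.0000
θ = 262.2° falls in segment 5 (258.9° to 283.3°, cycloidal, h = -12): β = 262.2 − 258.9 = 3.3°, B = 24.4°; Δs = -12·(0.1352 − sin(2π·0.1352)/(2π)) = -0.1884; s = 36.0000 − 0.1884 = 35.8116

35.8116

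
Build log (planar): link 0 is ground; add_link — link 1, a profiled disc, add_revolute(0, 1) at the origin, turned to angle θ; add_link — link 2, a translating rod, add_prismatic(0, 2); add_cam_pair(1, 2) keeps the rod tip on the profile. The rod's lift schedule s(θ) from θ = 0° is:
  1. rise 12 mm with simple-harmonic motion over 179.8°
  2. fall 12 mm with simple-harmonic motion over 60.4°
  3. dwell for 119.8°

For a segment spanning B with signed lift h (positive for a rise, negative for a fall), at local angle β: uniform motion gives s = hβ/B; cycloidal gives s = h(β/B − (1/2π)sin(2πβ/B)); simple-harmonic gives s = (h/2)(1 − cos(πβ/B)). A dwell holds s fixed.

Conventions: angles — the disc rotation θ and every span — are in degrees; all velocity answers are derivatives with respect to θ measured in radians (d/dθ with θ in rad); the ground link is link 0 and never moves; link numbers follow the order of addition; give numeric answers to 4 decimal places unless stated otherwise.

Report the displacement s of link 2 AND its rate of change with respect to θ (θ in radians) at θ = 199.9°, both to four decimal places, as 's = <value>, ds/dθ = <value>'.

seg 1 [0°–179.8°] simple-harmonic, h=12: full span → s += 12 → s = 12.0000
seg 2 [179.8°–240.2°] simple-harmonic, h=-12: θ=199.9° here. β=20.1, B=60.4. -12/2·(1 − cos(π·0.3328)) = -2.9910 → s = 9.0090
velocity in seg [179.8°–240.2°] (simple-harmonic), θ in radians: β = 20.1° = 0.3508 rad, B = 60.4° = 1.0542 rad; ds/dθ = (πh/(2B)) sin(πβ/B) = (π·(-12)/(2·1.0542)) sin(π·0.3328) = -15.469699 mm/rad

s = 9.0090, ds/dθ = -15.4697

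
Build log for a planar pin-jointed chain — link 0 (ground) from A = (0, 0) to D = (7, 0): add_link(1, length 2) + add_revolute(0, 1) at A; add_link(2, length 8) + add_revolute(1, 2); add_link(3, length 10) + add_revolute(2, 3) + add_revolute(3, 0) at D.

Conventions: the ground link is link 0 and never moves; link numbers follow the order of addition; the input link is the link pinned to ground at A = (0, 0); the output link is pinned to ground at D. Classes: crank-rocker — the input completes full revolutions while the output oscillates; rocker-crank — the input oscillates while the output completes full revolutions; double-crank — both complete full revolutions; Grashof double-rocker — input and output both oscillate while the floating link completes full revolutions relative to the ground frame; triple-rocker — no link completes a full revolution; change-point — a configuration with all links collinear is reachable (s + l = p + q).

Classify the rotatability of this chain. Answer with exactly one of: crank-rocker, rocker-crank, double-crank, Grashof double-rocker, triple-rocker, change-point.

lengths: ground=7, input=2, coupler=8, output=10
sorted: s=2 (shortest), l=10 (longest), p+q=15
s + l = 12 vs p + q = 15
s + l < p + q (Grashof) with shortest = input link → crank-rocker

crank-rocker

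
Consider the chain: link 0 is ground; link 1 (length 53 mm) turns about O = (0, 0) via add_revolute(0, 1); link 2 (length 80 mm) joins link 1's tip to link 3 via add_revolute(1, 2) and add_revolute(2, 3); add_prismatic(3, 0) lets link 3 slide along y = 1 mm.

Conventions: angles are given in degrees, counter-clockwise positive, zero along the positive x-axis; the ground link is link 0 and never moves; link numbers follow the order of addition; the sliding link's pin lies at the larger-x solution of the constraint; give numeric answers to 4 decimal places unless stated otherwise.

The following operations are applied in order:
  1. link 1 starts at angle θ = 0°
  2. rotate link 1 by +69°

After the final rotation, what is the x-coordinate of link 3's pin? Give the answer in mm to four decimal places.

geometry: r = 53 mm, L = 80 mm, e = 1 mm; θ starts at 0°
rotate link 1 by +69°: θ ← 0° +69° = 69°
crank pin P = (r cos θ, r sin θ) = (18.993501, 49.479763)
h = r sin θ − e = 49.479763 − 1 = 48.479763
x = r cos θ + √(L² − h²) = 18.993501 + 63.637352 = 82.630854

82.6309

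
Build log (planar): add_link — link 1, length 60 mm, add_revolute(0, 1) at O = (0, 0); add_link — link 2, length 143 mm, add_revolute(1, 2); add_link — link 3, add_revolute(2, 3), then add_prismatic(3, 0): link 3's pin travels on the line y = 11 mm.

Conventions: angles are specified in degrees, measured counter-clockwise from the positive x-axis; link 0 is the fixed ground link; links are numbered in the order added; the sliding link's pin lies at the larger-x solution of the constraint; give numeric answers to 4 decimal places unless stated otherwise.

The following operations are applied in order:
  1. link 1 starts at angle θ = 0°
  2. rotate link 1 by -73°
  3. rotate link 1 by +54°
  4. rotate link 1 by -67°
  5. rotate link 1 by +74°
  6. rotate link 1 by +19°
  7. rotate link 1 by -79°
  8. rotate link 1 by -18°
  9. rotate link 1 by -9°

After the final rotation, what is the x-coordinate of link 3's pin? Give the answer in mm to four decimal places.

geometry: r = 60 mm, L = 143 mm, e = 11 mm; θ starts at 0°
rotate link 1 by -73°: θ ← 0° -73° = -73°
rotate link 1 by +54°: θ ← -73° +54° = -19°
rotate link 1 by -67°: θ ← -19° -67° = -86°
rotate link 1 by +74°: θ ← -86° +74° = -12°
rotate link 1 by +19°: θ ← -12° +19° = 7°
rotate link 1 by -79°: θ ← 7° -79° = -72°
rotate link 1 by -18°: θ ← -72° -18° = -90°
rotate link 1 by -9°: θ ← -90° -9° = -99°
crank pin P = (r cos θ, r sin θ) = (-9.386068, -59.261300)
h = r sin θ − e = -59.261300 − 11 = -70.261300
x = r cos θ + √(L² − h²) = -9.386068 + 124.548584 = 115.162516

115.1625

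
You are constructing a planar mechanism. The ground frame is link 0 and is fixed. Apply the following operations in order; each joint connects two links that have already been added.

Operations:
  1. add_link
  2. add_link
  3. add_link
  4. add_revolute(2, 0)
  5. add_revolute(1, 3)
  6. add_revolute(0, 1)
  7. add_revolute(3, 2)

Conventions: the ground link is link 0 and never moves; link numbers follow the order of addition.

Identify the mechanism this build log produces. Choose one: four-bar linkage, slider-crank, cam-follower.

links: 4 (incl. ground); joints: 4 revolute, 0 prismatic, 0 higher (cam) pair, forming one closed loop
4 links in a single 4R loop → four-bar linkage

four-bar linkage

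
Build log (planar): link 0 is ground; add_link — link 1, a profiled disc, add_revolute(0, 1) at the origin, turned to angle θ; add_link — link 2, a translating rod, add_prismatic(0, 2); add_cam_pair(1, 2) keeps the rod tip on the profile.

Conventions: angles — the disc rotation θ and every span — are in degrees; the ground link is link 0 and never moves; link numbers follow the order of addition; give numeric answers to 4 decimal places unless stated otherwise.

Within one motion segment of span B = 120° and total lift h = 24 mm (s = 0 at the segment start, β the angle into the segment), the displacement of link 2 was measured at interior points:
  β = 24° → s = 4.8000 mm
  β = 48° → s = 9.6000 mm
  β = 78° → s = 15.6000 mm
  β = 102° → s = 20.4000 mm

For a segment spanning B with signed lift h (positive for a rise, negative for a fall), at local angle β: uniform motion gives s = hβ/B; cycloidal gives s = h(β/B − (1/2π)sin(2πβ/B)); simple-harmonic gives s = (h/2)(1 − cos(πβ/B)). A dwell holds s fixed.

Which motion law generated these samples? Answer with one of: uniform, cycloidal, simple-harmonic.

candidates at β/B = r: uniform s = h·r (linear in β); cycloidal s = h·(r − sin(2πr)/(2π)); simple-harmonic s = (h/2)(1 − cos(πr))
β=24°: printed 4.8000 | uniform 4.8000, cycloidal 1.1672, simple-harmonic 2.2918
β=48°: printed 9.6000 | uniform 9.6000, cycloidal 7.3548, simple-harmonic 8.2918
β=78°: printed 15.6000 | uniform 15.6000, cycloidal 18.6902, simple-harmonic 17.4479
β=102°: printed 20.4000 | uniform 20.4000, cycloidal 23.4902, simple-harmonic 22.6921
only one law matches every sample → uniform

uniform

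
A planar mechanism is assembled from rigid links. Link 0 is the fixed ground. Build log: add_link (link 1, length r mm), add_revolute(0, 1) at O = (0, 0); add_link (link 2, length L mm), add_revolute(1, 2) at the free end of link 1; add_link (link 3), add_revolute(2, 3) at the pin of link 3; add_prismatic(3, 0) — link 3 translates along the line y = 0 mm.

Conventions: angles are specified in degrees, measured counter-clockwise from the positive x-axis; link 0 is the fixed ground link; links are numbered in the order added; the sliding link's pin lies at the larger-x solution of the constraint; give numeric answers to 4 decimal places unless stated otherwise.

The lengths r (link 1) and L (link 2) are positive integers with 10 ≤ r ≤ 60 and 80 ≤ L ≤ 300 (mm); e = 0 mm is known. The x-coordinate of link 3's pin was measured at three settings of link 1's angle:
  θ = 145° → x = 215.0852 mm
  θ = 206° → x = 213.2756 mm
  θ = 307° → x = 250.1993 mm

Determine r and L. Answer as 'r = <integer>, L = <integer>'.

constraint per measurement: (x − r cos θ)² + (r sin θ − e)² = L²
subtracting the θ₁ and θ₂ equations cancels the r² and L² terms:
r = (x₁² − x₂²) / (2[(x₁cos θ₁ + e sin θ₁) − (x₂cos θ₂ + e sin θ₂)]) = 24.9998 → r = 25
L² = (x₁ − r cos θ₁)² + (r sin θ₁ − e)² = 55696.0173 → L = 236.0000 → L = 236
check at θ₃=307°: x = 250.1993 (printed 250.1993) ✓

r = 25, L = 236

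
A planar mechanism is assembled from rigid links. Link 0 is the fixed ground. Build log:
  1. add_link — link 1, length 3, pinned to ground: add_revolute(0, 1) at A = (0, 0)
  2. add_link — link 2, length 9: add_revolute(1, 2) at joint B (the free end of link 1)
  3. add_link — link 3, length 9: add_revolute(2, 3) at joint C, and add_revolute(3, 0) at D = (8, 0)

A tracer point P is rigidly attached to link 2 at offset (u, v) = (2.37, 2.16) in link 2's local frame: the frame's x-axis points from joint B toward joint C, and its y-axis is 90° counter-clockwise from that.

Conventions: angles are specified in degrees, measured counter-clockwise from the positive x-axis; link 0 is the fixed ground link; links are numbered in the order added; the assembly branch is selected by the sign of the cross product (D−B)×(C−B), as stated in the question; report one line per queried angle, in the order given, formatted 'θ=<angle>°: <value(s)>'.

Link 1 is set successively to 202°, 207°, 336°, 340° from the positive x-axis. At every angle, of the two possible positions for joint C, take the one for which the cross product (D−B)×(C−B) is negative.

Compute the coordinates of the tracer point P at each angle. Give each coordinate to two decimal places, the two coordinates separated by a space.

A=(0,0), D=(8.00,0)
θ=202°: B = A + 3.00·(cos202°, sin202°) = (-2.7816, -1.1238)
θ=202°: |BD| = 10.8400
θ=202°: circle(B,9.00) ∩ circle(D,9.00): a=5.4200, h=7.1850
θ=202°:   candidates: C₊=(1.8643,6.5843) cross=77.885; C₋=(3.3541,-7.7082) cross=-77.885
θ=202°:   branch - wants cross < 0 → take C=(3.3541,-7.7082) (cross=-77.885)
θ=202°: ex = (C−B)/|BC| = (0.6817,-0.7316); ey = (0.7316,0.6817)
θ=202°: P = B + 2.37·ex + 2.16·ey = (0.4144,-1.3851)
θ=207°: B = A + 3.00·(cos207°, sin207°) = (-2.6730, -1.3620)
θ=207°: |BD| = 10.7596
θ=207°: circle(B,9.00) ∩ circle(D,9.00): a=5.3798, h=7.2151
θ=207°:   candidates: C₊=(1.7502,6.4761) cross=77.632; C₋=(3.5768,-7.8381) cross=-77.632
θ=207°:   branch - wants cross < 0 → take C=(3.5768,-7.8381) (cross=-77.632)
θ=207°: ex = (C−B)/|BC| = (0.6944,-0.7196); ey = (0.7196,0.6944)
θ=207°: P = B + 2.37·ex + 2.16·ey = (0.5270,-1.5674)
θ=336°: B = A + 3.00·(cos336°, sin336°) = (2.7406, -1.2202)
θ=336°: |BD| = 5.3991
θ=336°: circle(B,9.00) ∩ circle(D,9.00): a=2.6995, h=8.5856
θ=336°:   candidates: C₊=(3.4299,7.7534) cross=46.354; C₋=(7.3107,-8.9736) cross=-46.354
θ=336°:   branch - wants cross < 0 → take C=(7.3107,-8.9736) (cross=-46.354)
θ=336°: ex = (C−B)/|BC| = (0.5078,-0.8615); ey = (0.8615,0.5078)
θ=336°: P = B + 2.37·ex + 2.16·ey = (5.8049,-2.1651)
θ=340°: B = A + 3.00·(cos340°, sin340°) = (2.8191, -1.0261)
θ=340°: |BD| = 5.2815
θ=340°: circle(B,9.00) ∩ circle(D,9.00): a=2.6408, h=8.6039
θ=340°:   candidates: C₊=(3.7380,7.9269) cross=45.442; C₋=(7.0810,-8.9530) cross=-45.442
θ=340°:   branch - wants cross < 0 → take C=(7.0810,-8.9530) (cross=-45.442)
θ=340°: ex = (C−B)/|BC| = (0.4736,-0.8808); ey = (0.8808,0.4736)
θ=340°: P = B + 2.37·ex + 2.16·ey = (5.8438,-2.0906)

θ=202°: 0.41 -1.39
θ=207°: 0.53 -1.57
θ=336°: 5.80 -2.17
θ=340°: 5.84 -2.09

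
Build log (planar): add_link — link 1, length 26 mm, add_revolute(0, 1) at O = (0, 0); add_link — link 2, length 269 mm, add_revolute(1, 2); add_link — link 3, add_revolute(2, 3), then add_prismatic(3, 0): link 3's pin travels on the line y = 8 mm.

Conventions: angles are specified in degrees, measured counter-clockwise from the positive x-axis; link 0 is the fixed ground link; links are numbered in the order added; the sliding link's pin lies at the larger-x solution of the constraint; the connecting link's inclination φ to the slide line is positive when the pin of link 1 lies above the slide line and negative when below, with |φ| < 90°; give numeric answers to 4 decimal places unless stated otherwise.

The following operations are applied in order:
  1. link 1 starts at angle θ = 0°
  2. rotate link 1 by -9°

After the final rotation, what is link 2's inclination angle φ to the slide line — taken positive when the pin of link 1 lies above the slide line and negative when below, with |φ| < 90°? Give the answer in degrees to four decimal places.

geometry: r = 26 mm, L = 269 mm, e = 8 mm; θ starts at 0°
rotate link 1 by -9°: θ ← 0° -9° = -9°
h = r sin θ − e = -4.067296 − 8 = -12.067296
sin φ = h / L = -12.067296 / 269 = -0.04485984
φ = arcsin(-0.04485984) = -2.571142°

-2.5711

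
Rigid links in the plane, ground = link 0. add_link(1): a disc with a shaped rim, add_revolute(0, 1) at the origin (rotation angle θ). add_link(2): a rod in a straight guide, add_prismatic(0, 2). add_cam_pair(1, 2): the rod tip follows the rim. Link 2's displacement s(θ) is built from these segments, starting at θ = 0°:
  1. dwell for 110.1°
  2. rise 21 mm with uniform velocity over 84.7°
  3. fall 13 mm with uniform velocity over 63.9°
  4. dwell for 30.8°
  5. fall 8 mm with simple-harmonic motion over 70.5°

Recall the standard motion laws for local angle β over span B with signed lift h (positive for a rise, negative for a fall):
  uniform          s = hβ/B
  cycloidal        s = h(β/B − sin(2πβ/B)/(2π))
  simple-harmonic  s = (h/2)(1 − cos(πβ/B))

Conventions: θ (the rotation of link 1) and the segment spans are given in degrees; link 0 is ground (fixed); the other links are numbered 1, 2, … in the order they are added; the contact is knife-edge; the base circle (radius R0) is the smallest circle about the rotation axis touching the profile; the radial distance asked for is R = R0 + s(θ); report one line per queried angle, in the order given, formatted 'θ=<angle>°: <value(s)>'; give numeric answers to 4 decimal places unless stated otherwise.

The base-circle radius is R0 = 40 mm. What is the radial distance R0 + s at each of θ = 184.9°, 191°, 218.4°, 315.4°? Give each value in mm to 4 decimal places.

segment 1 (0° to 110.1°, dwell): s unchanged at 0.0000
θ = 184.9° falls in segment 2 (110.1° to 194.8°, uniform, h = 21): β = 184.9 − 110.1 = 74.8°, B = 84.7°; Δs = 21·74.8/84.7 = 18.5455; s = 0.0000 + 18.5455 = 18.5455
θ = 191° falls in segment 2 (110.1° to 194.8°, uniform, h = 21): β = 191 − 110.1 = 80.9°, B = 84.7°; Δs = 21·80.9/84.7 = 20.0579; s = 0.0000 + 20.0579 = 20.0579
segment 2 (110.1° to 194.8°, uniform, h = 21) is passed completely: s = 0.0000 + (21) = 21.0000
θ = 218.4° falls in segment 3 (194.8° to 258.7°, uniform, h = -13): β = 218.4 − 194.8 = 23.6°, B = 63.9°; Δs = -13·23.6/63.9 = -4.8013; s = 21.0000 − 4.8013 = 16.1987
segment 3 (194.8° to 258.7°, uniform, h = -13) is passed completely: s = 21.0000 + (-13) = 8.0000
segment 4 (258.7° to 289.5°, dwell): s unchanged at 8.0000
θ = 315.4° falls in segment 5 (289.5° to 360°, simple-harmonic, h = -8): β = 315.4 − 289.5 = 25.9°, B = 70.5°; Δs = -8/2·(1 − cos(π·0.3674)) = -2.3812; s = 8.0000 − 2.3812 = 5.6188
θ=184.9°: R = R0 + s = 40 + 18.5455 = 58.5455
θ=191°: R = R0 + s = 40 + 20.0579 = 60.0579
θ=218.4°: R = R0 + s = 40 + 16.1987 = 56.1987
θ=315.4°: R = R0 + s = 40 + 5.6188 = 45.6188

θ=184.9°: 58.5455
θ=191°: 60.0579
θ=218.4°: 56.1987
θ=315.4°: 45.6188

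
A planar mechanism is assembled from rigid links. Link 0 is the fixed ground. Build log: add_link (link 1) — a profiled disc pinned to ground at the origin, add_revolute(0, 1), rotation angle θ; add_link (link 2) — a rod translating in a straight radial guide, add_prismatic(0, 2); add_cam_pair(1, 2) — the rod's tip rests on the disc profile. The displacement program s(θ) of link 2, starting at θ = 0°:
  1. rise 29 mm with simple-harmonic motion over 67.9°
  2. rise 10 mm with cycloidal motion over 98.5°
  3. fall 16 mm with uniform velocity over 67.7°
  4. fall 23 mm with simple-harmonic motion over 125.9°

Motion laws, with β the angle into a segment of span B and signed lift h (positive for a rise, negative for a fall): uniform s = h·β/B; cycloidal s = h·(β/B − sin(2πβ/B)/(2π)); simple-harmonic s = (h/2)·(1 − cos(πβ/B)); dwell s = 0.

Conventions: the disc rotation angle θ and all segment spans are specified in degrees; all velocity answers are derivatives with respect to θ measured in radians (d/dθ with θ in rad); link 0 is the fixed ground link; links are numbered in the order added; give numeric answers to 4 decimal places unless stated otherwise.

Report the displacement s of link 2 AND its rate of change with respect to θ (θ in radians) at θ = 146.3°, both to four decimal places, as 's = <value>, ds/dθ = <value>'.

seg 1 [0°–67.9°] simple-harmonic, h=29: full span → s += 29 → s = 29.0000
seg 2 [67.9°–166.4°] cycloidal, h=10: θ=146.3° here. β=78.4, B=98.5. 10·(0.7959 − sin(2π·0.7959)/(2π)) = 9.4851 → s = 38.4851
velocity in seg [67.9°–166.4°] (cycloidal), θ in radians: β = 78.4° = 1.3683 rad, B = 98.5° = 1.7191 rad; ds/dθ = (h/B)(1 − cos(2πβ/B)) = (10/1.7191)(1 − cos(2π·0.7959)) = 4.161056 mm/rad

s = 38.4851, ds/dθ = 4.1611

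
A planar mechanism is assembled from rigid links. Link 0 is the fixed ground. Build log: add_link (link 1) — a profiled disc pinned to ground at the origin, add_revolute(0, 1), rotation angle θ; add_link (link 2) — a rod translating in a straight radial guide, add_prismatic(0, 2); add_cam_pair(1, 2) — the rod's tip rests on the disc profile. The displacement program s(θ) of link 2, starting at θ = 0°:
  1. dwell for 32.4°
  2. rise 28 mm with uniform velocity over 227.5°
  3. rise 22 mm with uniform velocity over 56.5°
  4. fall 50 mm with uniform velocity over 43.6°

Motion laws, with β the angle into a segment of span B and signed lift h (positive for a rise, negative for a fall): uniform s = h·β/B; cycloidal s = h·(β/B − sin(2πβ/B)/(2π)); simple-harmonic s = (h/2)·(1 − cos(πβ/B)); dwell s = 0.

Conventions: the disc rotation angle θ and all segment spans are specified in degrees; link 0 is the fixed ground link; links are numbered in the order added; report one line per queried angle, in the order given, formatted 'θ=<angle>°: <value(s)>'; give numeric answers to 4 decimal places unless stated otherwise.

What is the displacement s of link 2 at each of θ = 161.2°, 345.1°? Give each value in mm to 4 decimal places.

seg 1 [0°–32.4°] dwell: s stays 0.0000
seg 2 [32.4°–259.9°] uniform, h=28: θ=161.2° here. β=128.8, B=227.5. 28·128.8/227.5 = 15.8523 → s = 15.8523
seg 2 [32.4°–259.9°] uniform, h=28: full span → s += 28 → s = 28.0000
seg 3 [259.9°–316.4°] uniform, h=22: full span → s += 22 → s = 50.0000
seg 4 [316.4°–360°] uniform, h=-50: θ=345.1° here. β=28.7, B=43.6. -50·28.7/43.6 = -32.9128 → s = 17.0872

θ=161.2°: 15.8523
θ=345.1°: 17.0872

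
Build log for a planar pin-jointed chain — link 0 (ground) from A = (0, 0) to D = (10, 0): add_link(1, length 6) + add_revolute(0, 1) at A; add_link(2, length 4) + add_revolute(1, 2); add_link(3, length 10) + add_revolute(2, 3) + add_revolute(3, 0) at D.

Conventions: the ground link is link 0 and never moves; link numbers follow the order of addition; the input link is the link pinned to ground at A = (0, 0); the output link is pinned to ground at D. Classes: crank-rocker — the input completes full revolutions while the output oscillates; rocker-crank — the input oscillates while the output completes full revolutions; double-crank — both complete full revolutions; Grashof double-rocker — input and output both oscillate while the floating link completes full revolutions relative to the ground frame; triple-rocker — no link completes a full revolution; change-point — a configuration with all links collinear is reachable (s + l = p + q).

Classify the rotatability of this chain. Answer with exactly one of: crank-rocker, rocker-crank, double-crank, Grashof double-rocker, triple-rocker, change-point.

lengths: ground=10, input=6, coupler=4, output=10
sorted: s=4 (shortest), l=10 (longest), p+q=16
s + l = 14 vs p + q = 16
s + l < p + q (Grashof) with shortest = coupler link → Grashof double-rocker

Grashof double-rocker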